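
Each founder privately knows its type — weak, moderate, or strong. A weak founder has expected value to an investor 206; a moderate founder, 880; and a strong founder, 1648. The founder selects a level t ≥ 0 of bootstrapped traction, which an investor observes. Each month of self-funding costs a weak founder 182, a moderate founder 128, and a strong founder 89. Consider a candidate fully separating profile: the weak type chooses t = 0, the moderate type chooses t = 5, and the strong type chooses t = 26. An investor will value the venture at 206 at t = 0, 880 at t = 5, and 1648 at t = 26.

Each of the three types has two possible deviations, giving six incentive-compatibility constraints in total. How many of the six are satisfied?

Strong (own payoff 1648 − 89×26 = -666): to t=0 gives 206 → profitable ✗; to t=5 gives 880 − 89×5 = 435 → profitable ✗.
Weak (own payoff 206): to t=5 gives 880 − 182×5 = -30 → no gain ✓; to t=26 gives 1648 − 182×26 = -3084 → no gain ✓.
Moderate (own payoff 880 − 128×5 = 240): to t=0 gives 206 → no gain ✓; to t=26 gives 1648 − 128×26 = -1680 → no gain ✓.
4 of the 6 constraints hold; not an equilibrium.

4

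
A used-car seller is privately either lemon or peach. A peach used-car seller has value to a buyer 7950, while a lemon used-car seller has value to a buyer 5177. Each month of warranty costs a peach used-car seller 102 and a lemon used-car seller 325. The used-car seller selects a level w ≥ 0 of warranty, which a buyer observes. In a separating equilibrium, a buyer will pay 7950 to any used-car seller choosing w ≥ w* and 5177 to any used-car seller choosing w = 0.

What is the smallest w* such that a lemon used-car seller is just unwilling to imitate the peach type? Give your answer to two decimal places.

A lemon used-car seller choosing w = 0 receives 5177.
Imitating at w* instead would pay 7950 at cost 325·w*, netting 7950 − 325·w*.
Indifference: 5177 = 7950 − 325·w*, so w* = (7950 − 5177) / 325 ≈ 8.53.
This is the lemon type's binding incentive-compatibility constraint; any w ≥ 8.53 sustains separation on that side.

8.53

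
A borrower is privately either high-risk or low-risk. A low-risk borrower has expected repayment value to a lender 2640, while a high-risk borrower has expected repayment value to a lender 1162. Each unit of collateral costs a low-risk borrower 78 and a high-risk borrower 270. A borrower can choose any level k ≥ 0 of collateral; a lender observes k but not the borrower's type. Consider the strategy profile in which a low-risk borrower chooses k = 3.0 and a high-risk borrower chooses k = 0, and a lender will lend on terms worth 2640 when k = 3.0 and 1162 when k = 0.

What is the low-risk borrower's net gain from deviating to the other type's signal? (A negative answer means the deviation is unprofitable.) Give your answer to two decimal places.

-1244.00

Playing k = 3.0 the low-risk borrower receives 2640 − 78 × 3.0 = 2406.
Deviating to k = 0 yields 1162 instead.
Gain from deviating: 1162 − 2406 = -1244.00.
The gain is negative, so the low-risk type's incentive-compatibility constraint is satisfied.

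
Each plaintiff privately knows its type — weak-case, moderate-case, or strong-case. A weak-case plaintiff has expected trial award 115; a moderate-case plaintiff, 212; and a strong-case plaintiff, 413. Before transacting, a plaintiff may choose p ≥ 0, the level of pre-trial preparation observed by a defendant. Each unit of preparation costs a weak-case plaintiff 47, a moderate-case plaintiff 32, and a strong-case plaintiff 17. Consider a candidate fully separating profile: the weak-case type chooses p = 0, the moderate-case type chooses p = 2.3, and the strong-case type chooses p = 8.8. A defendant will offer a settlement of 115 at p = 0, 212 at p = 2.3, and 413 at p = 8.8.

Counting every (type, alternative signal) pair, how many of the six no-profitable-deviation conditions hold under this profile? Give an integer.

Moderate-case (own payoff 212 − 32×2.3 = 138.4): to p=0 gives 115 → no gain ✓; to p=8.8 gives 413 − 32×8.8 = 131.4 → no gain ✓.
Weak-case (own payoff 115): to p=2.3 gives 212 − 47×2.3 = 103.9 → no gain ✓; to p=8.8 gives 413 − 47×8.8 = -0.6 → no gain ✓.
Strong-case (own payoff 413 − 17×8.8 = 263.4): to p=0 gives 115 → no gain ✓; to p=2.3 gives 212 − 17×2.3 = 172.9 → no gain ✓.
6 of the 6 constraints hold; this profile is a separating equilibrium.

6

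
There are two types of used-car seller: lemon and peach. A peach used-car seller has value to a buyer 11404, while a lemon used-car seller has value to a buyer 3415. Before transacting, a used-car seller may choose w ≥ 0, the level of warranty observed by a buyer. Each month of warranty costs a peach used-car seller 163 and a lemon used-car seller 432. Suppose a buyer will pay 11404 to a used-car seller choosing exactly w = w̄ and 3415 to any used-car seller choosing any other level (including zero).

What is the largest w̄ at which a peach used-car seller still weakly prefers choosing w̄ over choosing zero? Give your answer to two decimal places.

49.01

Choosing w̄ yields the peach type 11404 − 163·w̄; choosing zero yields 3415.
The peach type is indifferent at 11404 − 163·w̄ = 3415, i.e. w̄ = (11404 − 3415) / 163 ≈ 49.01.
For any w̄ above 49.01 the peach type would rather pool at zero, so separation collapses.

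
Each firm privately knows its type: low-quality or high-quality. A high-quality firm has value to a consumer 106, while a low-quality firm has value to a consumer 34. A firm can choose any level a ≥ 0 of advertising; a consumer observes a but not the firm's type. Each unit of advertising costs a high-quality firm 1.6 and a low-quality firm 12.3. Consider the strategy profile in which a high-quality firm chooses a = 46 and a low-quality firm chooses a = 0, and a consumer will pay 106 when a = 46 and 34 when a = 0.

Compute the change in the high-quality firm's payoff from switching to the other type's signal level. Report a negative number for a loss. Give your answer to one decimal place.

1.6

Playing a = 46 the high-quality firm receives 106 − 1.6 × 46 = 32.4.
Deviating to a = 0 yields 34 instead.
Gain from deviating: 34 − 32.4 = 1.6.
The gain is positive, so the high-quality type's incentive-compatibility constraint is violated — this profile is not a separating equilibrium.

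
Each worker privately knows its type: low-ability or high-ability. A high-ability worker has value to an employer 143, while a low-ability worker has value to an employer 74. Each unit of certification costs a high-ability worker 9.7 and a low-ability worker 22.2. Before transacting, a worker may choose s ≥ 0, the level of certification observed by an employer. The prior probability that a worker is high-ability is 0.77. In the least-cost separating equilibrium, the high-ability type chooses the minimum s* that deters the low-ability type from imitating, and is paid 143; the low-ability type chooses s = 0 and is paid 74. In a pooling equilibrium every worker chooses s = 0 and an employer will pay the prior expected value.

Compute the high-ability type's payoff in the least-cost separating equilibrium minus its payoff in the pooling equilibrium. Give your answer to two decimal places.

-14.28

Least-cost separating signal: s* solves 74 = 143 − 22.2·s*, so s* = (143 − 74)/22.2 ≈ 3.1081.
High-ability type's separating payoff: 143 − 9.7 × s* = 143 − 9.7 × (143 − 74)/22.2 = 143 − 669.3/22.2 ≈ 112.8514.
Pooling payoff: 0.77 × 143 + 0.23 × 74 = 127.13.
Difference: 112.8514 − 127.13 = -14.2786, i.e. -14.28 to two decimal places.
The high-ability type would prefer the pooling outcome.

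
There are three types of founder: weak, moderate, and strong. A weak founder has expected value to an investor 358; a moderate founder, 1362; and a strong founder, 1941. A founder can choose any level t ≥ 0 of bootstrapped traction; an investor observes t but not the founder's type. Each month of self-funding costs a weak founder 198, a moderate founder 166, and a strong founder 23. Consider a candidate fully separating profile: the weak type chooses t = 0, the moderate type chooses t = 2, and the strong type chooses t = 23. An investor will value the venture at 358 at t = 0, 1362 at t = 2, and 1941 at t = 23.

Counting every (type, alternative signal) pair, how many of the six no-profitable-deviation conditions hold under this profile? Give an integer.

Strong (own payoff 1941 − 23×23 = 1412): to t=0 gives 358 → no gain ✓; to t=2 gives 1362 − 23×2 = 1316 → no gain ✓.
Moderate (own payoff 1362 − 166×2 = 1030): to t=0 gives 358 → no gain ✓; to t=23 gives 1941 − 166×23 = -1877 → no gain ✓.
Weak (own payoff 358): to t=2 gives 1362 − 198×2 = 966 → profitable ✗; to t=23 gives 1941 − 198×23 = -2613 → no gain ✓.
5 of the 6 constraints hold; not an equilibrium.

5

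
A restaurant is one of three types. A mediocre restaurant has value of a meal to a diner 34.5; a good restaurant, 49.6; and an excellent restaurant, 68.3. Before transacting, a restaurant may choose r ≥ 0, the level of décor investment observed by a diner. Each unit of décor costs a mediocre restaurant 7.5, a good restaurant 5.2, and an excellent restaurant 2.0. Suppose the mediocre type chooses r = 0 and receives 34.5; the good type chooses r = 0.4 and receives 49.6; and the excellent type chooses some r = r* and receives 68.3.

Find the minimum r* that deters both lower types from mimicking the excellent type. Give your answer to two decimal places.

Mediocre type (on-path payoff 34.5) won't mimic when 34.5 ≥ 68.3 − 7.5·r*, i.e. r* ≥ 4.51.
Good type (on-path payoff 49.6 − 5.2×0.4 = 47.52) won't mimic when 47.52 ≥ 68.3 − 5.2·r*, i.e. r* ≥ 4.00.
Both must hold, so r* = max(4.51, 4.00) = 4.51. The mediocre type's constraint binds.

4.51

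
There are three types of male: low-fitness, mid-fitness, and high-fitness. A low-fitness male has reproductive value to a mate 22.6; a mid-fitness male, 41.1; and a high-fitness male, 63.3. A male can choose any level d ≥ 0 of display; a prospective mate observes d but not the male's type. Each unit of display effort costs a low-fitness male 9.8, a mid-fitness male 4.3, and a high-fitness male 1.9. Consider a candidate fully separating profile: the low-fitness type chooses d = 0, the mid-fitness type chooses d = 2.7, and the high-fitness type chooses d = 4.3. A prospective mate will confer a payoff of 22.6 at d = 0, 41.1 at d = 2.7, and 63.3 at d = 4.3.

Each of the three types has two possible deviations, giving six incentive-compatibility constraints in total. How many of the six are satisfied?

5

High-fitness (own payoff 63.3 − 1.9×4.3 = 55.13): to d=0 gives 22.6 → no gain ✓; to d=2.7 gives 41.1 − 1.9×2.7 = 35.97 → no gain ✓.
Mid-fitness (own payoff 41.1 − 4.3×2.7 = 29.49): to d=0 gives 22.6 → no gain ✓; to d=4.3 gives 63.3 − 4.3×4.3 = 44.81 → profitable ✗.
Low-fitness (own payoff 22.6): to d=2.7 gives 41.1 − 9.8×2.7 = 14.64 → no gain ✓; to d=4.3 gives 63.3 − 9.8×4.3 = 21.16 → no gain ✓.
5 of the 6 constraints hold; not an equilibrium.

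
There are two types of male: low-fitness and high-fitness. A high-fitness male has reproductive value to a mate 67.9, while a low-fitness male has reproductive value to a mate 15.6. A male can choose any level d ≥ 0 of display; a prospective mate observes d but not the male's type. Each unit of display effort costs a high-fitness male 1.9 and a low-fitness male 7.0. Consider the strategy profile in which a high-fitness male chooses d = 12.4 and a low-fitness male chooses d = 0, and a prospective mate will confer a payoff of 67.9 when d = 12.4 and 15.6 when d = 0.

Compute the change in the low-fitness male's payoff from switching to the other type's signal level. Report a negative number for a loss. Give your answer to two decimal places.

-34.50

Playing d = 0 the low-fitness male receives 15.6.
Deviating to d = 12.4 brings payment 67.9 at cost 7.0 × 12.4 = 86.8, netting -18.9.
Gain from deviating: -18.9 − 15.6 = -34.50.
The gain is negative, so the low-fitness type's incentive-compatibility constraint is satisfied.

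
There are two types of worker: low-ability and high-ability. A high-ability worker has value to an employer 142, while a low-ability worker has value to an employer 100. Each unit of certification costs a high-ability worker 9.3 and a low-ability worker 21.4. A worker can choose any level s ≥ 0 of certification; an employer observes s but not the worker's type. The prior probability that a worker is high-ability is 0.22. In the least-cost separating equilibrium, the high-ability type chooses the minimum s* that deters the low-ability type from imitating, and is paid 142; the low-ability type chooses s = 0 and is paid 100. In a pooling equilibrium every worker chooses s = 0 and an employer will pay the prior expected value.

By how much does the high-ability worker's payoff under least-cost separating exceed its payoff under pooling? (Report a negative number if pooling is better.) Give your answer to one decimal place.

Least-cost separating signal: s* solves 100 = 142 − 21.4·s*, so s* = (142 − 100)/21.4 ≈ 1.9626.
High-ability type's separating payoff: 142 − 9.3 × s* = 142 − 9.3 × (142 − 100)/21.4 = 142 − 390.6/21.4 ≈ 123.748.
Pooling payoff: 0.22 × 142 + 0.78 × 100 = 109.24.
Difference: 123.748 − 109.24 = 14.508, i.e. 14.5 to one decimal place.
The high-ability type prefers to separate.

14.5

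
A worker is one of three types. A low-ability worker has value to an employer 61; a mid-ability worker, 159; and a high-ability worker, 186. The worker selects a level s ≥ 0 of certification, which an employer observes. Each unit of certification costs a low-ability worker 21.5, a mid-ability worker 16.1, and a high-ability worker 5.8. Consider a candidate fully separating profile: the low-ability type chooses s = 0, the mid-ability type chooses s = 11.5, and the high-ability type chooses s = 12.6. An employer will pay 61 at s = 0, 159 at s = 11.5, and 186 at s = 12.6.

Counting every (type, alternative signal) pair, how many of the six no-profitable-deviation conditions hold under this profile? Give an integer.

4

Mid-ability (own payoff 159 − 16.1×11.5 = -26.15): to s=0 gives 61 → profitable ✗; to s=12.6 gives 186 − 16.1×12.6 = -16.86 → profitable ✗.
High-ability (own payoff 186 − 5.8×12.6 = 112.92): to s=0 gives 61 → no gain ✓; to s=11.5 gives 159 − 5.8×11.5 = 92.3 → no gain ✓.
Low-ability (own payoff 61): to s=11.5 gives 159 − 21.5×11.5 = -88.25 → no gain ✓; to s=12.6 gives 186 − 21.5×12.6 = -84.9 → no gain ✓.
4 of the 6 constraints hold; not an equilibrium.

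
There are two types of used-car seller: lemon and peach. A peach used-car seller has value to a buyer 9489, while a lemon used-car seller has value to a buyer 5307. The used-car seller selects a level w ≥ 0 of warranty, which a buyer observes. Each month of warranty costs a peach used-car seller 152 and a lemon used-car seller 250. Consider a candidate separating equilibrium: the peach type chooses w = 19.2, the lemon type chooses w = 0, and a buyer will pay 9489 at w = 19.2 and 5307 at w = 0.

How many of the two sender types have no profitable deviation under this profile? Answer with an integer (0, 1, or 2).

Peach type: signal → 9489 − 152 × 19.2 = 6570.6; deviate to 0 → 5307. IC holds (6570.6 ≥ 5307).
Lemon type: stay at 0 → 5307; mimic → 9489 − 250 × 19.2 = 4689. IC holds (5307 ≥ 4689).
2 of 2 constraints hold, so this is a separating equilibrium.

2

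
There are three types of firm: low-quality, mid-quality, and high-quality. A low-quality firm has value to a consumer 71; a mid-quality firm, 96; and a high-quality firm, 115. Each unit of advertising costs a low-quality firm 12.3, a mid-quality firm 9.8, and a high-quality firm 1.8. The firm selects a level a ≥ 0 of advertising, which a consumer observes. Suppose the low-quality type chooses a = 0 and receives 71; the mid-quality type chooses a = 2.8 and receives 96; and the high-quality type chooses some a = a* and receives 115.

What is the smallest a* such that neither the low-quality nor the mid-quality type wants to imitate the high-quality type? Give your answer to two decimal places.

4.74

Mid-quality type (on-path payoff 96 − 9.8×2.8 = 68.56) won't mimic when 68.56 ≥ 115 − 9.8·a*, i.e. a* ≥ 4.74.
Low-quality type (on-path payoff 71) won't mimic when 71 ≥ 115 − 12.3·a*, i.e. a* ≥ 3.58.
Both must hold, so a* = max(3.58, 4.74) = 4.74. The mid-quality type's constraint binds.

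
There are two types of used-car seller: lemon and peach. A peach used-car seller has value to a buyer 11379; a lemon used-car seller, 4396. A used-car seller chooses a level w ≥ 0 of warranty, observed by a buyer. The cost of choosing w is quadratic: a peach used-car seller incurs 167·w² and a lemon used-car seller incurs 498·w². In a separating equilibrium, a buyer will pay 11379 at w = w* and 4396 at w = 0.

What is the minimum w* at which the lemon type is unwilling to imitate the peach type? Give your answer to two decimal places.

3.74

The lemon type at w = 0 receives 4396; imitating at w* yields 11379 − 498·w*².
Indifference: 4396 = 11379 − 498·w*², so w*² = (11379 − 4396) / 498 ≈ 14.0221.
w* = √14.0221 ≈ 3.74.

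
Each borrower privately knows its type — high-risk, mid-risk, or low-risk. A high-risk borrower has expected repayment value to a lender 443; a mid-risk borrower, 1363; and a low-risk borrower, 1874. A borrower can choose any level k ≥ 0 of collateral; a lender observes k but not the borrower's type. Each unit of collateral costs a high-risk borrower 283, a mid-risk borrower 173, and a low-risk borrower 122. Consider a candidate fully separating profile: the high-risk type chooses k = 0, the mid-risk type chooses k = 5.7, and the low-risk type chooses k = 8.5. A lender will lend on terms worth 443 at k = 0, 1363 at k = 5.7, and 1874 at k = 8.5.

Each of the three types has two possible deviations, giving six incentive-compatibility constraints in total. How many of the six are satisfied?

Low-risk (own payoff 1874 − 122×8.5 = 837): to k=0 gives 443 → no gain ✓; to k=5.7 gives 1363 − 122×5.7 = 667.6 → no gain ✓.
Mid-risk (own payoff 1363 − 173×5.7 = 376.9): to k=0 gives 443 → profitable ✗; to k=8.5 gives 1874 − 173×8.5 = 403.5 → profitable ✗.
High-risk (own payoff 443): to k=5.7 gives 1363 − 283×5.7 = -250.1 → no gain ✓; to k=8.5 gives 1874 − 283×8.5 = -531.5 → no gain ✓.
4 of the 6 constraints hold; not an equilibrium.

4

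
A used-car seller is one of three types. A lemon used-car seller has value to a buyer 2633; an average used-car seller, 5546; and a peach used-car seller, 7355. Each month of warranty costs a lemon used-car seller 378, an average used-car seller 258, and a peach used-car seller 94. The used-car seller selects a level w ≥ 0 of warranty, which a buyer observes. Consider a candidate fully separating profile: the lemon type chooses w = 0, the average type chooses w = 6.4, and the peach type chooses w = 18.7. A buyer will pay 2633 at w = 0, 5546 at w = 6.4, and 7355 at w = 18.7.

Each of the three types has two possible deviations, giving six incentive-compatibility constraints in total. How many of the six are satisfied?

Peach (own payoff 7355 − 94×18.7 = 5597.2): to w=0 gives 2633 → no gain ✓; to w=6.4 gives 5546 − 94×6.4 = 4944.4 → no gain ✓.
Average (own payoff 5546 − 258×6.4 = 3894.8): to w=0 gives 2633 → no gain ✓; to w=18.7 gives 7355 − 258×18.7 = 2530.4 → no gain ✓.
Lemon (own payoff 2633): to w=6.4 gives 5546 − 378×6.4 = 3126.8 → profitable ✗; to w=18.7 gives 7355 − 378×18.7 = 286.4 → no gain ✓.
5 of the 6 constraints hold; not an equilibrium.

5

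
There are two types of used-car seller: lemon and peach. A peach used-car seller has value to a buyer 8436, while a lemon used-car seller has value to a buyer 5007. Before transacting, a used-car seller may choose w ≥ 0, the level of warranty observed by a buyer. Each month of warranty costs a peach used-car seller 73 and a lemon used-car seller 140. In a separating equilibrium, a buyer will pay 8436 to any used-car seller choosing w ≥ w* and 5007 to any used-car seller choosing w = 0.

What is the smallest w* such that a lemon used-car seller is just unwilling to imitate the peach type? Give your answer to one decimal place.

A lemon used-car seller choosing w = 0 receives 5007.
Imitating at w* instead would pay 8436 at cost 140·w*, netting 8436 − 140·w*.
Indifference: 5007 = 8436 − 140·w*, so w* = (8436 − 5007) / 140 ≈ 24.5.
This is the lemon type's binding incentive-compatibility constraint; any w ≥ 24.5 sustains separation on that side.

24.5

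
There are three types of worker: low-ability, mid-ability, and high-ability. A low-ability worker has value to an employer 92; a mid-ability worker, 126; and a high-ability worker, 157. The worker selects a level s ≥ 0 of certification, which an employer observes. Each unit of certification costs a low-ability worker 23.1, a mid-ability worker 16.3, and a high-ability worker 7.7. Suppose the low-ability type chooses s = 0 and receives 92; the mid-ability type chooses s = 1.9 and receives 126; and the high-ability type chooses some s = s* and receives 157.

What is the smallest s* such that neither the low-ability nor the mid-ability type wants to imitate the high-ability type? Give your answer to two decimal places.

Low-ability type (on-path payoff 92) won't mimic when 92 ≥ 157 − 23.1·s*, i.e. s* ≥ 2.81.
Mid-ability type (on-path payoff 126 − 16.3×1.9 = 95.03) won't mimic when 95.03 ≥ 157 − 16.3·s*, i.e. s* ≥ 3.80.
Both must hold, so s* = max(2.81, 3.80) = 3.80. The mid-ability type's constraint binds.

3.80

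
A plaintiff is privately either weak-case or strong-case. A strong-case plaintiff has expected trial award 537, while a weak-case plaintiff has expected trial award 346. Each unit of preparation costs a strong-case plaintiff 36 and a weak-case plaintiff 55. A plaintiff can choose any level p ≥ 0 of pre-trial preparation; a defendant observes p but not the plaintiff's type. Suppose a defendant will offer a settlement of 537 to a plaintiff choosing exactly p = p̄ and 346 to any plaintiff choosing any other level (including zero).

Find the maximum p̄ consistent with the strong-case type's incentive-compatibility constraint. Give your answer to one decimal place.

5.3

Choosing p̄ yields the strong-case type 537 − 36·p̄; choosing zero yields 346.
The strong-case type is indifferent at 537 − 36·p̄ = 346, i.e. p̄ = (537 − 346) / 36 ≈ 5.3.
For any p̄ above 5.3 the strong-case type would rather pool at zero, so separation collapses.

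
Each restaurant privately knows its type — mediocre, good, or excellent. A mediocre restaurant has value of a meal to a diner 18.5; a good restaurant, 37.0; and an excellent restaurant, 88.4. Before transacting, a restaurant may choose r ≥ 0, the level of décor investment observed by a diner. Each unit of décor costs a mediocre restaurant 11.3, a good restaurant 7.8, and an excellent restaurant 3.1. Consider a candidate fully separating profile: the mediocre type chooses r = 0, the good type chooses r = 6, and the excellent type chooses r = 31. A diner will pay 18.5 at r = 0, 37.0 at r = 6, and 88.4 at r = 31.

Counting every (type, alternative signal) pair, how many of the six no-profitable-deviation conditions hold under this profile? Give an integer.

Excellent (own payoff 88.4 − 3.1×31 = -7.7): to r=0 gives 18.5 → profitable ✗; to r=6 gives 37.0 − 3.1×6 = 18.4 → profitable ✗.
Good (own payoff 37.0 − 7.8×6 = -9.8): to r=0 gives 18.5 → profitable ✗; to r=31 gives 88.4 − 7.8×31 = -153.4 → no gain ✓.
Mediocre (own payoff 18.5): to r=6 gives 37.0 − 11.3×6 = -30.8 → no gain ✓; to r=31 gives 88.4 − 11.3×31 = -261.9 → no gain ✓.
3 of the 6 constraints hold; not an equilibrium.

3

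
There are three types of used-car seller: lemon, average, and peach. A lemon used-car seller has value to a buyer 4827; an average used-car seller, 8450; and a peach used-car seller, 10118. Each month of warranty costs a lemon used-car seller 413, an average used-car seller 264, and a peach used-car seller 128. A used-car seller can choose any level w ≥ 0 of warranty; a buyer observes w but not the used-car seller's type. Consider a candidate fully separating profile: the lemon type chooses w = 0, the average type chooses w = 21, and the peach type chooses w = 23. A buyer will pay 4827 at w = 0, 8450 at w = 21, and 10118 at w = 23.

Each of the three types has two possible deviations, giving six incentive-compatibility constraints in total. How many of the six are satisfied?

4

Peach (own payoff 10118 − 128×23 = 7174): to w=0 gives 4827 → no gain ✓; to w=21 gives 8450 − 128×21 = 5762 → no gain ✓.
Lemon (own payoff 4827): to w=21 gives 8450 − 413×21 = -223 → no gain ✓; to w=23 gives 10118 − 413×23 = 619 → no gain ✓.
Average (own payoff 8450 − 264×21 = 2906): to w=0 gives 4827 → profitable ✗; to w=23 gives 10118 − 264×23 = 4046 → profitable ✗.
4 of the 6 constraints hold; not an equilibrium.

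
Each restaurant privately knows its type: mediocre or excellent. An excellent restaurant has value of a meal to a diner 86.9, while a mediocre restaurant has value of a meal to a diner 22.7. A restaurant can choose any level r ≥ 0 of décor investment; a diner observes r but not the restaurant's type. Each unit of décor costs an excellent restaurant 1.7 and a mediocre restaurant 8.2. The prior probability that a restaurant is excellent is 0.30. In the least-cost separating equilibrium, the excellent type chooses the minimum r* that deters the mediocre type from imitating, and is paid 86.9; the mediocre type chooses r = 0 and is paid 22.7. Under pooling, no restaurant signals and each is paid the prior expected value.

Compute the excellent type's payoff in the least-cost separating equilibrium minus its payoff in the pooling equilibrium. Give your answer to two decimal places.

Least-cost separating signal: r* solves 22.7 = 86.9 − 8.2·r*, so r* = (86.9 − 22.7)/8.2 ≈ 7.8293.
Excellent type's separating payoff: 86.9 − 1.7 × r* = 86.9 − 1.7 × (86.9 − 22.7)/8.2 = 86.9 − 109.14/8.2 ≈ 73.5902.
Pooling payoff: 0.30 × 86.9 + 0.70 × 22.7 = 41.96.
Difference: 73.5902 − 41.96 = 31.6302, i.e. 31.63 to two decimal places.
The excellent type prefers to separate.

31.63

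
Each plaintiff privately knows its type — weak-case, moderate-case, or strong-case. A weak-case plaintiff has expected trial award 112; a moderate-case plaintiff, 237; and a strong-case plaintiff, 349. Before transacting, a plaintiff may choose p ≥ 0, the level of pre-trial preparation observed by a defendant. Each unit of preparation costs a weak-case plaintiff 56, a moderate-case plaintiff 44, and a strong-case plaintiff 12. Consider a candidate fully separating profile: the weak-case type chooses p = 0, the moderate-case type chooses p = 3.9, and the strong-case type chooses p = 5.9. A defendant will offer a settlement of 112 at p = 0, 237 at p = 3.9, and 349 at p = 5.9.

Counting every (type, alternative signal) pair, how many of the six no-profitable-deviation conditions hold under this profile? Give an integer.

4

Strong-case (own payoff 349 − 12×5.9 = 278.2): to p=0 gives 112 → no gain ✓; to p=3.9 gives 237 − 12×3.9 = 190.2 → no gain ✓.
Moderate-case (own payoff 237 − 44×3.9 = 65.4): to p=0 gives 112 → profitable ✗; to p=5.9 gives 349 − 44×5.9 = 89.4 → profitable ✗.
Weak-case (own payoff 112): to p=3.9 gives 237 − 56×3.9 = 18.6 → no gain ✓; to p=5.9 gives 349 − 56×5.9 = 18.6 → no gain ✓.
4 of the 6 constraints hold; not an equilibrium.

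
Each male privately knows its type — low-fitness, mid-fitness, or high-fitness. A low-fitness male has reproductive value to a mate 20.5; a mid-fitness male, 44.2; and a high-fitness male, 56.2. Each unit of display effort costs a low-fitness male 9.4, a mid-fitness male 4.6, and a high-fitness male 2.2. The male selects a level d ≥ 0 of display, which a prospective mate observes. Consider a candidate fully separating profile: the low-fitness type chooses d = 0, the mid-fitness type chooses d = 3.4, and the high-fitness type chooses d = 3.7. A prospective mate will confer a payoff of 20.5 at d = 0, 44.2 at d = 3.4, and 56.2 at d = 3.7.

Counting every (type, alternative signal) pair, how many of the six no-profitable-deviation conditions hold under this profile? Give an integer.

High-fitness (own payoff 56.2 − 2.2×3.7 = 48.06): to d=0 gives 20.5 → no gain ✓; to d=3.4 gives 44.2 − 2.2×3.4 = 36.72 → no gain ✓.
Low-fitness (own payoff 20.5): to d=3.4 gives 44.2 − 9.4×3.4 = 12.24 → no gain ✓; to d=3.7 gives 56.2 − 9.4×3.7 = 21.42 → profitable ✗.
Mid-fitness (own payoff 44.2 − 4.6×3.4 = 28.56): to d=0 gives 20.5 → no gain ✓; to d=3.7 gives 56.2 − 4.6×3.7 = 39.18 → profitable ✗.
4 of the 6 constraints hold; not an equilibrium.

4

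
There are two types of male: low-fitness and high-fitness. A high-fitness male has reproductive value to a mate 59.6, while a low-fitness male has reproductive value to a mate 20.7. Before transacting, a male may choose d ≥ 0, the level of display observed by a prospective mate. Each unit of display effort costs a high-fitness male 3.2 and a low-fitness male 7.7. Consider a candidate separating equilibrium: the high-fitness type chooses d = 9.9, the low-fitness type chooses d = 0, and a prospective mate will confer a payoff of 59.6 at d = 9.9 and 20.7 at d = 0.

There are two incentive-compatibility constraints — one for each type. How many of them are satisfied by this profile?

High-fitness type: signal → 59.6 − 3.2 × 9.9 = 27.92; deviate to 0 → 20.7. IC holds (27.92 ≥ 20.7).
Low-fitness type: stay at 0 → 20.7; mimic → 59.6 − 7.7 × 9.9 = -16.63. IC holds (20.7 ≥ -16.63).
2 of 2 constraints hold, so this is a separating equilibrium.

2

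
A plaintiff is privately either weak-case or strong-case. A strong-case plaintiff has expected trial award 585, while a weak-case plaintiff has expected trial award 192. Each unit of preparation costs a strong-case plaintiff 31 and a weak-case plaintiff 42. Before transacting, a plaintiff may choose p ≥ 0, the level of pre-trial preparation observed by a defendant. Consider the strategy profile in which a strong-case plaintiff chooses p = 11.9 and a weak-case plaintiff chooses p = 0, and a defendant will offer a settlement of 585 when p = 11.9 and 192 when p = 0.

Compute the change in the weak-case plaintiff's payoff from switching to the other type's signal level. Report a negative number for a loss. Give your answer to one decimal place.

-106.8

Playing p = 0 the weak-case plaintiff receives 192.
Deviating to p = 11.9 brings payment 585 at cost 42 × 11.9 = 499.8, netting 85.2.
Gain from deviating: 85.2 − 192 = -106.8.
The gain is negative, so the weak-case type's incentive-compatibility constraint is satisfied.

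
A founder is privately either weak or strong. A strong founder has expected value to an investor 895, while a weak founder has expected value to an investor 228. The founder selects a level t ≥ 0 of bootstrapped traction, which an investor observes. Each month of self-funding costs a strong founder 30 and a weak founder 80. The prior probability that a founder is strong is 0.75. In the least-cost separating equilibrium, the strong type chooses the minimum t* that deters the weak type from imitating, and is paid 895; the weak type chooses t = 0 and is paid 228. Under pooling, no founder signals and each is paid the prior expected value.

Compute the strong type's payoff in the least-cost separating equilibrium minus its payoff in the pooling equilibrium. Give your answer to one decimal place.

Least-cost separating signal: t* solves 228 = 895 − 80·t*, so t* = (895 − 228)/80 = 8.3375.
Strong type's separating payoff: 895 − 30 × t* = 895 − 30 × (895 − 228)/80 = 895 − 20010/80 = 644.875.
Pooling payoff: 0.75 × 895 + 0.25 × 228 = 728.25.
Difference: 644.875 − 728.25 = -83.375, i.e. -83.4 to one decimal place.
The strong type would prefer the pooling outcome.

-83.4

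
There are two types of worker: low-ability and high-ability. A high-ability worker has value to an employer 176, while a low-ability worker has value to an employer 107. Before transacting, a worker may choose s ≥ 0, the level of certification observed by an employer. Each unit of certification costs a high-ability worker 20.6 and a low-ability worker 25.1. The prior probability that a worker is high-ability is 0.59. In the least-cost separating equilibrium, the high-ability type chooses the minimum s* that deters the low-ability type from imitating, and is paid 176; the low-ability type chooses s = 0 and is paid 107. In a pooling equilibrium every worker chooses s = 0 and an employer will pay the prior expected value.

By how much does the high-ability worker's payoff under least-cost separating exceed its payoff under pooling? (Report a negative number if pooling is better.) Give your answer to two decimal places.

Least-cost separating signal: s* solves 107 = 176 − 25.1·s*, so s* = (176 − 107)/25.1 ≈ 2.7490.
High-ability type's separating payoff: 176 − 20.6 × s* = 176 − 20.6 × (176 − 107)/25.1 = 176 − 1421.4/25.1 ≈ 119.3705.
Pooling payoff: 0.59 × 176 + 0.41 × 107 = 147.71.
Difference: 119.3705 − 147.71 = -28.3395, i.e. -28.34 to two decimal places.
The high-ability type would prefer the pooling outcome.

-28.34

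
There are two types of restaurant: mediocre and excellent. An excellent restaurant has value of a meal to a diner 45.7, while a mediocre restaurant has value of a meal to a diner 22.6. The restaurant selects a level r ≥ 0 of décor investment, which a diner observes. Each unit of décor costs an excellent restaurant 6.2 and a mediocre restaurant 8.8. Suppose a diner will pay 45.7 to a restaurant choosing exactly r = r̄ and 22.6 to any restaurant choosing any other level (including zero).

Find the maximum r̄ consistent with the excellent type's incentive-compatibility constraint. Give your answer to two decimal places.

3.73

Choosing r̄ yields the excellent type 45.7 − 6.2·r̄; choosing zero yields 22.6.
The excellent type is indifferent at 45.7 − 6.2·r̄ = 22.6, i.e. r̄ = (45.7 − 22.6) / 6.2 ≈ 3.73.
For any r̄ above 3.73 the excellent type would rather pool at zero, so separation collapses.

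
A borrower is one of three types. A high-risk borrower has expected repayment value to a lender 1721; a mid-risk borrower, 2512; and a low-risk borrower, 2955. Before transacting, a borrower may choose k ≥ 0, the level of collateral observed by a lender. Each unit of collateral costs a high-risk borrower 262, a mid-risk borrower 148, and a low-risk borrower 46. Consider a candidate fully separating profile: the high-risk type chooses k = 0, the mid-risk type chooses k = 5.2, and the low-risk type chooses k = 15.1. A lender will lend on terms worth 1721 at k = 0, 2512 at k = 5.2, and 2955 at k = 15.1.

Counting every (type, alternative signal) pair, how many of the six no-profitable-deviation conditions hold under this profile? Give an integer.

Mid-risk (own payoff 2512 − 148×5.2 = 1742.4): to k=0 gives 1721 → no gain ✓; to k=15.1 gives 2955 − 148×15.1 = 720.2 → no gain ✓.
Low-risk (own payoff 2955 − 46×15.1 = 2260.4): to k=0 gives 1721 → no gain ✓; to k=5.2 gives 2512 − 46×5.2 = 2272.8 → profitable ✗.
High-risk (own payoff 1721): to k=5.2 gives 2512 − 262×5.2 = 1149.6 → no gain ✓; to k=15.1 gives 2955 − 262×15.1 = -1001.2 → no gain ✓.
5 of the 6 constraints hold; not an equilibrium.

5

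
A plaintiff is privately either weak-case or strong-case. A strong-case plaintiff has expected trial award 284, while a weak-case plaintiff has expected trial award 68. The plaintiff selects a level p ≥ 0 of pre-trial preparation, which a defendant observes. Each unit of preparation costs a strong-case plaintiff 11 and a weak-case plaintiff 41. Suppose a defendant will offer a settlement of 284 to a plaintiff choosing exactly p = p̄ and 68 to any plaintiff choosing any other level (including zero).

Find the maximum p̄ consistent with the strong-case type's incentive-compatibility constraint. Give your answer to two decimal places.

Choosing p̄ yields the strong-case type 284 − 11·p̄; choosing zero yields 68.
The strong-case type is indifferent at 284 − 11·p̄ = 68, i.e. p̄ = (284 − 68) / 11 ≈ 19.64.
For any p̄ above 19.64 the strong-case type would rather pool at zero, so separation collapses.

19.64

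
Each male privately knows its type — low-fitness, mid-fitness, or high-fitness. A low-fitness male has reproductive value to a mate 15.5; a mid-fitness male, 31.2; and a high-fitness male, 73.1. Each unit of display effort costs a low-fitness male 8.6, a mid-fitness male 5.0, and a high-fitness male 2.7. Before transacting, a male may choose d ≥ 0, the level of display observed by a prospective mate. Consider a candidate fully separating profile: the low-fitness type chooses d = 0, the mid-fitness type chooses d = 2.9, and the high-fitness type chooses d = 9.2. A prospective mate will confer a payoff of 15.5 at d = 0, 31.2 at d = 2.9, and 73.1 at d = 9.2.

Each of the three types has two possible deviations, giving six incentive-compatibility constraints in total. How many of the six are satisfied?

High-fitness (own payoff 73.1 − 2.7×9.2 = 48.26): to d=0 gives 15.5 → no gain ✓; to d=2.9 gives 31.2 − 2.7×2.9 = 23.37 → no gain ✓.
Mid-fitness (own payoff 31.2 − 5.0×2.9 = 16.7): to d=0 gives 15.5 → no gain ✓; to d=9.2 gives 73.1 − 5.0×9.2 = 27.1 → profitable ✗.
Low-fitness (own payoff 15.5): to d=2.9 gives 31.2 − 8.6×2.9 = 6.26 → no gain ✓; to d=9.2 gives 73.1 − 8.6×9.2 = -6.02 → no gain ✓.
5 of the 6 constraints hold; not an equilibrium.

5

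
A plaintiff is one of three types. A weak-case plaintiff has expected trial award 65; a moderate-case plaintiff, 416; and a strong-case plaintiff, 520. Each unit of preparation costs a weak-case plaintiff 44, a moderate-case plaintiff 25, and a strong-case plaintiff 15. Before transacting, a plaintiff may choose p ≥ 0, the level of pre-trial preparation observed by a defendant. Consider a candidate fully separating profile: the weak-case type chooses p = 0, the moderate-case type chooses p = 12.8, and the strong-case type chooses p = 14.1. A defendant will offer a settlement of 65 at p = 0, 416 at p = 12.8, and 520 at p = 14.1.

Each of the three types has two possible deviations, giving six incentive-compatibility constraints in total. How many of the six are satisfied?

5

Moderate-case (own payoff 416 − 25×12.8 = 96): to p=0 gives 65 → no gain ✓; to p=14.1 gives 520 − 25×14.1 = 167.5 → profitable ✗.
Weak-case (own payoff 65): to p=12.8 gives 416 − 44×12.8 = -147.2 → no gain ✓; to p=14.1 gives 520 − 44×14.1 = -100.4 → no gain ✓.
Strong-case (own payoff 520 − 15×14.1 = 308.5): to p=0 gives 65 → no gain ✓; to p=12.8 gives 416 − 15×12.8 = 224 → no gain ✓.
5 of the 6 constraints hold; not an equilibrium.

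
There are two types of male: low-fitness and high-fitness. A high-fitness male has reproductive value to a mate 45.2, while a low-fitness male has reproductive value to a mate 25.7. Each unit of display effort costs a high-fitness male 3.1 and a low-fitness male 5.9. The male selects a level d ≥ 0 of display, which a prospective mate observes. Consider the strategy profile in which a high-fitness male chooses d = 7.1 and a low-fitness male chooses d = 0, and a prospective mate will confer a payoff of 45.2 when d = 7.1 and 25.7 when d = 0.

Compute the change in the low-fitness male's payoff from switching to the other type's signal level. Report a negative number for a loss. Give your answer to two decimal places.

Playing d = 0 the low-fitness male receives 25.7.
Deviating to d = 7.1 brings payment 45.2 at cost 5.9 × 7.1 = 41.89, netting 3.31.
Gain from deviating: 3.31 − 25.7 = -22.39.
The gain is negative, so the low-fitness type's incentive-compatibility constraint is satisfied.

-22.39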